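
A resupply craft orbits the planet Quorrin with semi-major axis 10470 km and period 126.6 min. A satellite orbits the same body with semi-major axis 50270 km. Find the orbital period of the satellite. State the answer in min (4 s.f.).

Kepler's third law: T² ∝ a³, so T₂ = T₁ (a₂/a₁)^(3/2).
a₂/a₁ = 4.801, (a₂/a₁)^(3/2) = 10.52.
T₂ = 126.6 × 10.52 = 1332 min.

T₂ ≈ 1332 min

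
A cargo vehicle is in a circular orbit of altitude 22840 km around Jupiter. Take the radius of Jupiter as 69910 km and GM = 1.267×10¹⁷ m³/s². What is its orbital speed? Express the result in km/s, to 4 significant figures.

r = 69910 + 22840 = 92750 km = 9.2750×10⁷ m.
For a circular orbit v = √(μ/r) = √(1.267×10¹⁷ / 9.275×10⁷) = √(1.366×10⁹) = 36960 m/s.
That is 36.96 km/s.

v ≈ 36.96 km/s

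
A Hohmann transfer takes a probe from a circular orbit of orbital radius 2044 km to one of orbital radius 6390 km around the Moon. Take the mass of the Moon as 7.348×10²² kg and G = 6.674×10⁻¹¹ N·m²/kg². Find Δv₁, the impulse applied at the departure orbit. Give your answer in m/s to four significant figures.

Δv ≈ 357.8 m/s

μ = GM = 6.674×10⁻¹¹ × 7.348×10²² = 4.904×10¹² m³/s².
r₁ = 2044 km = 2.044×10⁶ m.
r₂ = 6390 km = 6.390×10⁶ m.
Transfer ellipse a_t = (r₁ + r₂)/2 = 4.217×10⁶ m.
At r₁: circular v_c1 = √(μ/r₁) = 1549 m/s; transfer-perilune v_p = √[μ(2/r₁ − 1/a_t)] = 1907 m/s.
Δv₁ = v_p − v_c1 = 357.8 m/s.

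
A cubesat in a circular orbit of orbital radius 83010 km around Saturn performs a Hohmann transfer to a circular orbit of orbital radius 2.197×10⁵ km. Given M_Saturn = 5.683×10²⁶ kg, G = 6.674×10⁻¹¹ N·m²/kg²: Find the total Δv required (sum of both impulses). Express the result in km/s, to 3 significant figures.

Δv_total ≈ 7.79 km/s

μ = GM = 6.674×10⁻¹¹ × 5.683×10²⁶ = 3.793×10¹⁶ m³/s².
r₁ = 83010 km = 8.301×10⁷ m.
r₂ = 2.197×10⁵ km = 2.197×10⁸ m.
Transfer ellipse a_t = (r₁ + r₂)/2 = 1.514×10⁸ m.
At r₁: circular v_c1 = √(μ/r₁) = 21380 m/s; transfer-perikrone v_p = √[μ(2/r₁ − 1/a_t)] = 25750 m/s.
Δv₁ = v_p − v_c1 = 4378 m/s.
At r₂: circular v_c2 = √(μ/r₂) = 13140 m/s; transfer-apokrone v_a = √[μ(2/r₂ − 1/a_t)] = 9730 m/s.
Δv₂ = v_c2 − v_a = 3409 m/s.
Total Δv = Δv₁ + Δv₂ = 7786 m/s = 7.786 km/s.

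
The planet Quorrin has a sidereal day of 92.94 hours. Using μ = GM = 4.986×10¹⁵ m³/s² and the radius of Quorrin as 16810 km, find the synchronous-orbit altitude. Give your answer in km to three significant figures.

T = 92.94 hours = 3.346×10⁵ s.
A synchronous orbit has period T, so by Kepler's third law a = (μT²/4π²)^(1/3).
μT²/4π² = 4.986×10¹⁵ × (3.346×10⁵)² / 39.48 = 1.414×10²⁵ m³.
a = 2.418×10⁸ m = 2.4181×10⁵ km.
Altitude h = a − R = 2.4181×10⁵ − 16810 = 2.2500×10⁵ km.

h_sync ≈ 2.25×10⁵ km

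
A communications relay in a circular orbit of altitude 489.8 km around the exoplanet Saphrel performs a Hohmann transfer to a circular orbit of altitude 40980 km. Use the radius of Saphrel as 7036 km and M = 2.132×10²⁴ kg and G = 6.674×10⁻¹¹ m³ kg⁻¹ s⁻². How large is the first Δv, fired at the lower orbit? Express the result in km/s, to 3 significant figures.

μ = GM = 6.674×10⁻¹¹ × 2.132×10²⁴ = 1.423×10¹⁴ m³/s².
r₁ = 7036 + 489.8 = 7525.8 km = 7.5258×10⁶ m.
r₂ = 7036 + 40980 = 48016 km = 4.8016×10⁷ m.
Transfer ellipse a_t = (r₁ + r₂)/2 = 2.777×10⁷ m.
At r₁: circular v_c1 = √(μ/r₁) = 4348 m/s; transfer-periapsis v_p = √[μ(2/r₁ − 1/a_t)] = 5718 m/s.
Δv₁ = v_p − v_c1 = 1369 m/s.
= 1.369 km/s.

Δv ≈ 1.37 km/s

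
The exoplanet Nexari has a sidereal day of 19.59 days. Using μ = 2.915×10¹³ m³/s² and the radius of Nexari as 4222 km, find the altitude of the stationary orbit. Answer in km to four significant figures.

h_sync ≈ 1.241×10⁵ km

T = 19.59 days = 1.693×10⁶ s.
A synchronous orbit has period T, so by Kepler's third law a = (μT²/4π²)^(1/3).
μT²/4π² = 2.915×10¹³ × (1.693×10⁶)² / 39.48 = 2.115×10²⁴ m³.
a = 1.284×10⁸ m = 1.2837×10⁵ km.
Altitude h = a − R = 1.2837×10⁵ − 4222 = 1.2415×10⁵ km.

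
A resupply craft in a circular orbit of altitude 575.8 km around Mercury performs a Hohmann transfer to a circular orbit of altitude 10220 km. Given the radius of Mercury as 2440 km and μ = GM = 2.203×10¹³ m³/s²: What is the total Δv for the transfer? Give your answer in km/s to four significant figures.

r₁ = 2440 + 575.8 = 3015.8 km = 3.0158×10⁶ m.
r₂ = 2440 + 10220 = 12660 km = 1.2660×10⁷ m.
Transfer ellipse a_t = (r₁ + r₂)/2 = 7.838×10⁶ m.
At r₁: circular v_c1 = √(μ/r₁) = 2703 m/s; transfer-periherm v_p = √[μ(2/r₁ − 1/a_t)] = 3435 m/s.
Δv₁ = v_p − v_c1 = 732.2 m/s.
At r₂: circular v_c2 = √(μ/r₂) = 1319 m/s; transfer-apoherm v_a = √[μ(2/r₂ − 1/a_t)] = 818.3 m/s.
Δv₂ = v_c2 − v_a = 500.9 m/s.
Total Δv = Δv₁ + Δv₂ = 1233 m/s = 1.233 km/s.

Δv_total ≈ 1.233 km/s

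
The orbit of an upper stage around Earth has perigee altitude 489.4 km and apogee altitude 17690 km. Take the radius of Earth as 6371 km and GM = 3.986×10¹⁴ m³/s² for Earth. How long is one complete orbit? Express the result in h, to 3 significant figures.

r_p = 6371 + 489.4 = 6860.4 km = 6.8604×10⁶ m.
r_a = 6371 + 17690 = 24061 km = 2.4061×10⁷ m.
Semi-major axis a = (r_p + r_a)/2 = (6860.4 + 24061)/2 = 15461 km = 1.546×10⁷ m.
By Kepler's third law T = 2π√(a³/μ) = 2π × 3.045×10³ = 1.913×10⁴ s.
= 5.314 h.

T ≈ 5.31 h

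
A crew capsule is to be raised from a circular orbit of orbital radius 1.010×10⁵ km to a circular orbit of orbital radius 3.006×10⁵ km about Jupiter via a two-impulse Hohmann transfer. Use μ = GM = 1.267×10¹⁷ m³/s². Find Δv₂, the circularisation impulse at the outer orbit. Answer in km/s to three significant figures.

Δv ≈ 5.97 km/s

r₁ = 1.010×10⁵ km = 1.010×10⁸ m.
r₂ = 3.006×10⁵ km = 3.006×10⁸ m.
Transfer ellipse a_t = (r₁ + r₂)/2 = 2.008×10⁸ m.
At r₁: circular v_c1 = √(μ/r₁) = 35420 m/s; transfer-perijove v_p = √[μ(2/r₁ − 1/a_t)] = 43340 m/s.
At r₂: circular v_c2 = √(μ/r₂) = 20530 m/s; transfer-apojove v_a = √[μ(2/r₂ − 1/a_t)] = 14560 m/s.
Δv₂ = v_c2 − v_a = 5970 m/s.
= 5.970 km/s.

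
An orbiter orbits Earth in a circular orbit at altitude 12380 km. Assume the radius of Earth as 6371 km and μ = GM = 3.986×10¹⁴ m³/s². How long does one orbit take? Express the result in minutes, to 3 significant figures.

r = 6371 + 12380 = 18751 km = 1.8751×10⁷ m.
Kepler's third law: T = 2π√(r³/μ) = 2π√((1.875×10⁷)³ / 3.986×10¹⁴).
r³/μ = 1.654×10⁷ s², so T = 2π × 4.067×10³ = 2.555×10⁴ s.
Converting: 2.555×10⁴ s ÷ 60.00 = 425.9 minutes.

T ≈ 426 minutes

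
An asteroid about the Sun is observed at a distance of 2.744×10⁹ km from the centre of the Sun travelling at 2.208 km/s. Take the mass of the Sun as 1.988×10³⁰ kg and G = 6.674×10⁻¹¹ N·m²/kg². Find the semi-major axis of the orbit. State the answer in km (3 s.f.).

a ≈ 1.44×10⁹ km

μ = GM = 6.674×10⁻¹¹ × 1.988×10³⁰ = 1.327×10²⁰ m³/s².
r = 2.744×10¹² m.
Specific orbital energy ε = v²/2 − μ/r = (2208)²/2 − 1.327×10²⁰/2.744×10¹² = -4.591×10⁷ J/kg.
Since ε = −μ/(2a), a = −μ/(2ε) = 1.445×10¹² m = 1.4448×10⁹ km.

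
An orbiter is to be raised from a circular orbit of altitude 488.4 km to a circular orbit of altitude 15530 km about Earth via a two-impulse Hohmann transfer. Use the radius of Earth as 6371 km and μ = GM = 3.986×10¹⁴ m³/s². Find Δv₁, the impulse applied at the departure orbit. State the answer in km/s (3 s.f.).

r₁ = 6371 + 488.4 = 6859.4 km = 6.8594×10⁶ m.
r₂ = 6371 + 15530 = 21901 km = 2.1901×10⁷ m.
Transfer ellipse a_t = (r₁ + r₂)/2 = 1.438×10⁷ m.
At r₁: circular v_c1 = √(μ/r₁) = 7623 m/s; transfer-perigee v_p = √[μ(2/r₁ − 1/a_t)] = 9408 m/s.
Δv₁ = v_p − v_c1 = 1785 m/s.
= 1.785 km/s.

Δv ≈ 1.78 km/s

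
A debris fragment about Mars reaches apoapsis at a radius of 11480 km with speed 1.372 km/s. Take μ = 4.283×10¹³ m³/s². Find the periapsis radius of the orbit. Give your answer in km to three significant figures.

periapsis radius ≈ 3870 km

r_a = 1.148×10⁷ m.
Specific energy ε = v²/2 − μ/r = -2.790×10⁶ J/kg, so a = −μ/(2ε) = 7.677×10⁶ m.
The apsides satisfy r_p + r_a = 2a, so the periapsis radius is 2a − r_a = 3.873×10⁶ m = 3873.2 km.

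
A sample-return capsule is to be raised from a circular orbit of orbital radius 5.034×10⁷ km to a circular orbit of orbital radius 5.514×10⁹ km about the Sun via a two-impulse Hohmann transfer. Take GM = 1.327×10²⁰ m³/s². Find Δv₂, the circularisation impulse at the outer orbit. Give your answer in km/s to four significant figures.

Δv ≈ 4.246 km/s

r₁ = 5.034×10⁷ km = 5.034×10¹⁰ m.
r₂ = 5.514×10⁹ km = 5.514×10¹² m.
Transfer ellipse a_t = (r₁ + r₂)/2 = 2.782×10¹² m.
At r₁: circular v_c1 = √(μ/r₁) = 51340 m/s; transfer-perihelion v_p = √[μ(2/r₁ − 1/a_t)] = 72280 m/s.
At r₂: circular v_c2 = √(μ/r₂) = 4906 m/s; transfer-aphelion v_a = √[μ(2/r₂ − 1/a_t)] = 659.9 m/s.
Δv₂ = v_c2 − v_a = 4246 m/s.
= 4.246 km/s.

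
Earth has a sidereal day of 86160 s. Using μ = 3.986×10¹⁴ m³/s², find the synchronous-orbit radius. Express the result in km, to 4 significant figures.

r_sync ≈ 42160 km

A synchronous orbit has period T, so by Kepler's third law a = (μT²/4π²)^(1/3).
μT²/4π² = 3.986×10¹⁴ × (8.616×10⁴)² / 39.48 = 7.495×10²² m³.
a = 4.216×10⁷ m = 42163 km.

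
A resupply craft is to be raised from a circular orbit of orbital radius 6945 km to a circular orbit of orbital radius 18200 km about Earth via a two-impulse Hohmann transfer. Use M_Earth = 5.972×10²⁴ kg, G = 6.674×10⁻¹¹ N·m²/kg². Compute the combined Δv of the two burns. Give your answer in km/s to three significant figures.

μ = GM = 6.674×10⁻¹¹ × 5.972×10²⁴ = 3.986×10¹⁴ m³/s².
r₁ = 6945 km = 6.945×10⁶ m.
r₂ = 18200 km = 1.820×10⁷ m.
Transfer ellipse a_t = (r₁ + r₂)/2 = 1.257×10⁷ m.
At r₁: circular v_c1 = √(μ/r₁) = 7576 m/s; transfer-perigee v_p = √[μ(2/r₁ − 1/a_t)] = 9115 m/s.
Δv₁ = v_p − v_c1 = 1539 m/s.
At r₂: circular v_c2 = √(μ/r₂) = 4680 m/s; transfer-apogee v_a = √[μ(2/r₂ − 1/a_t)] = 3478 m/s.
Δv₂ = v_c2 − v_a = 1202 m/s.
Total Δv = Δv₁ + Δv₂ = 2741 m/s = 2.741 km/s.

Δv_total ≈ 2.74 km/s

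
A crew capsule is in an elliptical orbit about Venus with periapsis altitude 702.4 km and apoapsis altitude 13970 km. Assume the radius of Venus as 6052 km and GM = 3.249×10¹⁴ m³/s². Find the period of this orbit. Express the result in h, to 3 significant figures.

T ≈ 4.74 h

r_p = 6052 + 702.4 = 6754.4 km = 6.7544×10⁶ m.
r_a = 6052 + 13970 = 20022 km = 2.0022×10⁷ m.
Semi-major axis a = (r_p + r_a)/2 = (6754.4 + 20022)/2 = 13388 km = 1.339×10⁷ m.
By Kepler's third law T = 2π√(a³/μ) = 2π × 2.718×10³ = 1.708×10⁴ s.
= 4.743 h.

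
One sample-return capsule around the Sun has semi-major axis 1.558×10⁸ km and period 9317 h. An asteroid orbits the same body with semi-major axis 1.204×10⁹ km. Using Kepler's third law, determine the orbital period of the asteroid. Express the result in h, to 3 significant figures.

T₂ ≈ 2.00×10⁵ h

Kepler's third law: T² ∝ a³, so T₂ = T₁ (a₂/a₁)^(3/2).
a₂/a₁ = 7.728, (a₂/a₁)^(3/2) = 21.48.
T₂ = 9317 × 21.48 = 2.002×10⁵ h.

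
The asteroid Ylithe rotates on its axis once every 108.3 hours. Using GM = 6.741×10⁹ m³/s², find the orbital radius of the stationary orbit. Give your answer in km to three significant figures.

T = 108.3 hours = 3.899×10⁵ s.
A synchronous orbit has period T, so by Kepler's third law a = (μT²/4π²)^(1/3).
μT²/4π² = 6.741×10⁹ × (3.899×10⁵)² / 39.48 = 2.596×10¹⁹ m³.
a = 2.961×10⁶ m = 2960.8 km.

r_sync ≈ 2960 km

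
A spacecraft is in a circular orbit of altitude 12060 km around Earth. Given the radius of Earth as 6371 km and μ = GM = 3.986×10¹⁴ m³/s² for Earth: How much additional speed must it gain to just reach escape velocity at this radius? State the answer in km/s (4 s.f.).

Δv ≈ 1.926 km/s

r = 6371 + 12060 = 18431 km = 1.8431×10⁷ m.
Circular speed v_c = √(μ/r) = 4650 m/s.
Escape speed v_esc = √(2μ/r) = √2 × v_c = 6577 m/s.
Δv = v_esc − v_c = 1926 m/s = 1.926 km/s.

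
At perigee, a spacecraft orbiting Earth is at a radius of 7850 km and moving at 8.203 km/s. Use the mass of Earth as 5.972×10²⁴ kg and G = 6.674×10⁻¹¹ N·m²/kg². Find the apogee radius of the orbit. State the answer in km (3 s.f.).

apogee radius ≈ 15400 km

μ = GM = 6.674×10⁻¹¹ × 5.972×10²⁴ = 3.986×10¹⁴ m³/s².
r_p = 7.850×10⁶ m.
Specific energy ε = v²/2 − μ/r = -1.713×10⁷ J/kg, so a = −μ/(2ε) = 1.163×10⁷ m.
The apsides satisfy r_p + r_a = 2a, so the apogee radius is 2a − r_p = 1.542×10⁷ m = 15419 km.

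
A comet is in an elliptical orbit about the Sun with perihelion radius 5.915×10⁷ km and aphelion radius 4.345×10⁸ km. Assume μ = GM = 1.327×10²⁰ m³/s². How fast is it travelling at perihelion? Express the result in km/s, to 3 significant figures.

Semi-major axis a = (r_p + r_a)/2 = 2.4682×10⁸ km = 2.468×10¹¹ m.
Vis-viva: v² = μ(2/r − 1/a) = 1.327×10²⁰ × (3.381×10⁻¹¹ − 4.051×10⁻¹²) = 3.949×10⁹ m²/s².
v = 62840 m/s = 62.84 km/s.

v ≈ 62.8 km/s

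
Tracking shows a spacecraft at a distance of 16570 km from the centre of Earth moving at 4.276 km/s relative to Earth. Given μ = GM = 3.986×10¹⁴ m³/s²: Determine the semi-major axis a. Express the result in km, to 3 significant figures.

r = 1.657×10⁷ m.
Vis-viva rearranged: 1/a = 2/r − v²/μ = 1.207×10⁻⁷ − 4.587×10⁻⁸ = 7.483×10⁻⁸ m⁻¹.
a = 1.336×10⁷ m = 13364 km.

a ≈ 13400 km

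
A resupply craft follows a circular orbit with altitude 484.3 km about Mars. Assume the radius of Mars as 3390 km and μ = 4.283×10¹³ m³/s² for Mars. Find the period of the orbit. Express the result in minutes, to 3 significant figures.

r = 3390 + 484.3 = 3874.3 km = 3.8743×10⁶ m.
Kepler's third law: T = 2π√(r³/μ) = 2π√((3.874×10⁶)³ / 4.283×10¹³).
r³/μ = 1.358×10⁶ s², so T = 2π × 1.165×10³ = 7.321×10³ s.
Converting: 7.321×10³ s ÷ 60.00 = 122.0 minutes.

T ≈ 122 minutes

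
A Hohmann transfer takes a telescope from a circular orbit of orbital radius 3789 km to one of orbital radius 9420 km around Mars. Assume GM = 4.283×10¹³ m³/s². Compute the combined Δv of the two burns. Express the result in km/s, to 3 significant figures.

r₁ = 3789 km = 3.789×10⁶ m.
r₂ = 9420 km = 9.420×10⁶ m.
Transfer ellipse a_t = (r₁ + r₂)/2 = 6.604×10⁶ m.
At r₁: circular v_c1 = √(μ/r₁) = 3362 m/s; transfer-periapsis v_p = √[μ(2/r₁ − 1/a_t)] = 4015 m/s.
Δv₁ = v_p − v_c1 = 653.2 m/s.
At r₂: circular v_c2 = √(μ/r₂) = 2132 m/s; transfer-apoapsis v_a = √[μ(2/r₂ − 1/a_t)] = 1615 m/s.
Δv₂ = v_c2 − v_a = 517.2 m/s.
Total Δv = Δv₁ + Δv₂ = 1170 m/s = 1.170 km/s.

Δv_total ≈ 1.17 km/s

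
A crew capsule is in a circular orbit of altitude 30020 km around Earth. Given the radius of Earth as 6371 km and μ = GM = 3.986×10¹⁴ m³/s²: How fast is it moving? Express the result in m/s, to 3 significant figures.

v ≈ 3310 m/s

r = 6371 + 30020 = 36391 km = 3.6391×10⁷ m.
For a circular orbit v = √(μ/r) = √(3.986×10¹⁴ / 3.639×10⁷) = √(1.095×10⁷) = 3310 m/s.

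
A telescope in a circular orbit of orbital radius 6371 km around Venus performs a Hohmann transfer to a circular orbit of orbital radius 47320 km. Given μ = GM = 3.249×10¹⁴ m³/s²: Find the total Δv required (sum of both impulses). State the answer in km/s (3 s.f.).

Δv_total ≈ 3.68 km/s

r₁ = 6371 km = 6.371×10⁶ m.
r₂ = 47320 km = 4.732×10⁷ m.
Transfer ellipse a_t = (r₁ + r₂)/2 = 2.685×10⁷ m.
At r₁: circular v_c1 = √(μ/r₁) = 7141 m/s; transfer-periapsis v_p = √[μ(2/r₁ − 1/a_t)] = 9481 m/s.
Δv₁ = v_p − v_c1 = 2340 m/s.
At r₂: circular v_c2 = √(μ/r₂) = 2620 m/s; transfer-apoapsis v_a = √[μ(2/r₂ − 1/a_t)] = 1276 m/s.
Δv₂ = v_c2 − v_a = 1344 m/s.
Total Δv = Δv₁ + Δv₂ = 3684 m/s = 3.684 km/s.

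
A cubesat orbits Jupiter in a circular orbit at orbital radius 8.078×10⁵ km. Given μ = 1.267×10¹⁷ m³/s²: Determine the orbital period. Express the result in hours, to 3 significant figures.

T ≈ 113 hours

r = 8.078×10⁵ km = 8.078×10⁸ m.
Kepler's third law: T = 2π√(r³/μ) = 2π√((8.078×10⁸)³ / 1.267×10¹⁷).
r³/μ = 4.160×10⁹ s², so T = 2π × 6.450×10⁴ = 4.053×10⁵ s.
Converting: 4.053×10⁵ s ÷ 3600 = 112.6 hours.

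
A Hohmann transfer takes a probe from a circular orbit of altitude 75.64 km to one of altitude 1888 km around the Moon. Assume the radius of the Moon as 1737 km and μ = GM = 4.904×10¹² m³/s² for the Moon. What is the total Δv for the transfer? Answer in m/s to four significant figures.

Δv_total ≈ 467.8 m/s

r₁ = 1737 + 75.64 = 1812.6 km = 1.8126×10⁶ m.
r₂ = 1737 + 1888 = 3625.0 km = 3.6250×10⁶ m.
Transfer ellipse a_t = (r₁ + r₂)/2 = 2.719×10⁶ m.
At r₁: circular v_c1 = √(μ/r₁) = 1645 m/s; transfer-perilune v_p = √[μ(2/r₁ − 1/a_t)] = 1899 m/s.
Δv₁ = v_p − v_c1 = 254.4 m/s.
At r₂: circular v_c2 = √(μ/r₂) = 1163 m/s; transfer-apolune v_a = √[μ(2/r₂ − 1/a_t)] = 949.7 m/s.
Δv₂ = v_c2 − v_a = 213.4 m/s.
Total Δv = Δv₁ + Δv₂ = 467.8 m/s.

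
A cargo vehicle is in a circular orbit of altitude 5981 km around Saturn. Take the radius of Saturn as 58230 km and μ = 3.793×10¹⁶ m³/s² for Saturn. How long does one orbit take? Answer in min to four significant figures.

r = 58230 + 5981 = 64211 km = 6.4211×10⁷ m.
Kepler's third law: T = 2π√(r³/μ) = 2π√((6.421×10⁷)³ / 3.793×10¹⁶).
r³/μ = 6.980×10⁶ s², so T = 2π × 2.642×10³ = 1.660×10⁴ s.
Converting: 1.660×10⁴ s ÷ 60.00 = 276.7 min.

T ≈ 276.7 min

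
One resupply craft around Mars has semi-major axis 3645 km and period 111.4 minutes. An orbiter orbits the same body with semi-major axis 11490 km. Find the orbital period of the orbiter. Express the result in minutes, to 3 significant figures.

T₂ ≈ 623 minutes

Kepler's third law: T² ∝ a³, so T₂ = T₁ (a₂/a₁)^(3/2).
a₂/a₁ = 3.152, (a₂/a₁)^(3/2) = 5.597.
T₂ = 111.4 × 5.597 = 623.5 minutes.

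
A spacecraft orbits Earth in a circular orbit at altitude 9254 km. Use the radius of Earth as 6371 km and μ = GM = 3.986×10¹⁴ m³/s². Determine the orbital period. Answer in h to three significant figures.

r = 6371 + 9254 = 15625 km = 1.5625×10⁷ m.
Kepler's third law: T = 2π√(r³/μ) = 2π√((1.562×10⁷)³ / 3.986×10¹⁴).
r³/μ = 9.570×10⁶ s², so T = 2π × 3.094×10³ = 1.944×10⁴ s.
Converting: 1.944×10⁴ s ÷ 3600 = 5.399 h.

T ≈ 5.40 h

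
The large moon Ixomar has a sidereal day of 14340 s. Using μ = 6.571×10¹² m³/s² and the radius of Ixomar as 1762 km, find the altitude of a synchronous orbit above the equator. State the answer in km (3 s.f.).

A synchronous orbit has period T, so by Kepler's third law a = (μT²/4π²)^(1/3).
μT²/4π² = 6.571×10¹² × (1.434×10⁴)² / 39.48 = 3.423×10¹⁹ m³.
a = 3.247×10⁶ m = 3246.8 km.
Altitude h = a − R = 3246.8 − 1762 = 1484.8 km.

h_sync ≈ 1480 km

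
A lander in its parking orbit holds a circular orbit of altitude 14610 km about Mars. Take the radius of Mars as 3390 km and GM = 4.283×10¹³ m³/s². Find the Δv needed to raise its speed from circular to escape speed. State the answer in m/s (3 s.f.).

Δv ≈ 639 m/s

r = 3390 + 14610 = 18000 km = 1.8000×10⁷ m.
Circular speed v_c = √(μ/r) = 1543 m/s.
Escape speed v_esc = √(2μ/r) = √2 × v_c = 2181 m/s.
Δv = v_esc − v_c = 638.9 m/s.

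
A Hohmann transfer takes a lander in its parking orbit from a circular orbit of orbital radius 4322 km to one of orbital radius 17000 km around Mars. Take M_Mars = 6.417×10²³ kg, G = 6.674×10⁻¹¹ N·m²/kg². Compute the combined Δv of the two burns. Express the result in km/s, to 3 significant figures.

Δv_total ≈ 1.40 km/s

μ = GM = 6.674×10⁻¹¹ × 6.417×10²³ = 4.283×10¹³ m³/s².
r₁ = 4322 km = 4.322×10⁶ m.
r₂ = 17000 km = 1.700×10⁷ m.
Transfer ellipse a_t = (r₁ + r₂)/2 = 1.066×10⁷ m.
At r₁: circular v_c1 = √(μ/r₁) = 3148 m/s; transfer-periapsis v_p = √[μ(2/r₁ − 1/a_t)] = 3975 m/s.
Δv₁ = v_p − v_c1 = 827.2 m/s.
At r₂: circular v_c2 = √(μ/r₂) = 1587 m/s; transfer-apoapsis v_a = √[μ(2/r₂ − 1/a_t)] = 1011 m/s.
Δv₂ = v_c2 − v_a = 576.6 m/s.
Total Δv = Δv₁ + Δv₂ = 1404 m/s = 1.404 km/s.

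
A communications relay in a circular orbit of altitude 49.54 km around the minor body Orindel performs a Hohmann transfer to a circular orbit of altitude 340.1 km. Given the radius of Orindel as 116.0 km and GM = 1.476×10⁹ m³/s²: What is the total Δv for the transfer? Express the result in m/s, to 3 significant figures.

r₁ = 116.0 + 49.54 = 165.54 km = 1.6554×10⁵ m.
r₂ = 116.0 + 340.1 = 456.10 km = 4.5610×10⁵ m.
Transfer ellipse a_t = (r₁ + r₂)/2 = 3.108×10⁵ m.
At r₁: circular v_c1 = √(μ/r₁) = 94.43 m/s; transfer-periapsis v_p = √[μ(2/r₁ − 1/a_t)] = 114.4 m/s.
Δv₁ = v_p − v_c1 = 19.96 m/s.
At r₂: circular v_c2 = √(μ/r₂) = 56.89 m/s; transfer-apoapsis v_a = √[μ(2/r₂ − 1/a_t)] = 41.52 m/s.
Δv₂ = v_c2 − v_a = 15.37 m/s.
Total Δv = Δv₁ + Δv₂ = 35.33 m/s.

Δv_total ≈ 35.3 m/s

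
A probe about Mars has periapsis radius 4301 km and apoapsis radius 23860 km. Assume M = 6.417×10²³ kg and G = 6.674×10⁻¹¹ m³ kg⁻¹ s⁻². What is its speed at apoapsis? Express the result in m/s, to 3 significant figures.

v ≈ 740 m/s

μ = GM = 6.674×10⁻¹¹ × 6.417×10²³ = 4.283×10¹³ m³/s².
Semi-major axis a = (r_p + r_a)/2 = 14080 km = 1.408×10⁷ m.
Vis-viva: v² = μ(2/r − 1/a) = 4.283×10¹³ × (8.382×10⁻⁸ − 7.102×10⁻⁸) = 5.483×10⁵ m²/s².
v = 740.5 m/s.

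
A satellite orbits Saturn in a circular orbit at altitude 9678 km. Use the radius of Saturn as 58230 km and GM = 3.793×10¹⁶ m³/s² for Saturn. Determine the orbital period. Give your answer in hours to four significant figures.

r = 58230 + 9678 = 67908 km = 6.7908×10⁷ m.
Kepler's third law: T = 2π√(r³/μ) = 2π√((6.791×10⁷)³ / 3.793×10¹⁶).
r³/μ = 8.256×10⁶ s², so T = 2π × 2.873×10³ = 1.805×10⁴ s.
Converting: 1.805×10⁴ s ÷ 3600 = 5.015 hours.

T ≈ 5.015 hours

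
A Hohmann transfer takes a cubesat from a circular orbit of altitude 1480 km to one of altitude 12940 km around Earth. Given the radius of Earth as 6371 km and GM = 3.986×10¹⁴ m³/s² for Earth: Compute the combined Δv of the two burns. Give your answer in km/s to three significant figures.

r₁ = 6371 + 1480 = 7851.0 km = 7.8510×10⁶ m.
r₂ = 6371 + 12940 = 19311 km = 1.9311×10⁷ m.
Transfer ellipse a_t = (r₁ + r₂)/2 = 1.358×10⁷ m.
At r₁: circular v_c1 = √(μ/r₁) = 7125 m/s; transfer-perigee v_p = √[μ(2/r₁ − 1/a_t)] = 8497 m/s.
Δv₁ = v_p − v_c1 = 1371 m/s.
At r₂: circular v_c2 = √(μ/r₂) = 4543 m/s; transfer-apogee v_a = √[μ(2/r₂ − 1/a_t)] = 3454 m/s.
Δv₂ = v_c2 − v_a = 1089 m/s.
Total Δv = Δv₁ + Δv₂ = 2460 m/s = 2.460 km/s.

Δv_total ≈ 2.46 km/s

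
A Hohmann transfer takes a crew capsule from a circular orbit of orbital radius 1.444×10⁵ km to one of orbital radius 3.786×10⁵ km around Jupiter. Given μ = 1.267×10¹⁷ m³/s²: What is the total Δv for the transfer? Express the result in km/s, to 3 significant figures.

r₁ = 1.444×10⁵ km = 1.444×10⁸ m.
r₂ = 3.786×10⁵ km = 3.786×10⁸ m.
Transfer ellipse a_t = (r₁ + r₂)/2 = 2.615×10⁸ m.
At r₁: circular v_c1 = √(μ/r₁) = 29620 m/s; transfer-perijove v_p = √[μ(2/r₁ − 1/a_t)] = 35640 m/s.
Δv₁ = v_p − v_c1 = 6020 m/s.
At r₂: circular v_c2 = √(μ/r₂) = 18290 m/s; transfer-apojove v_a = √[μ(2/r₂ − 1/a_t)] = 13590 m/s.
Δv₂ = v_c2 − v_a = 4700 m/s.
Total Δv = Δv₁ + Δv₂ = 10720 m/s = 10.72 km/s.

Δv_total ≈ 10.7 km/s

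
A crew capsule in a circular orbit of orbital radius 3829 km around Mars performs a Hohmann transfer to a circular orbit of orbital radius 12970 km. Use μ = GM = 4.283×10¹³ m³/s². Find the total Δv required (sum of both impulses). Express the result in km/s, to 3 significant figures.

Δv_total ≈ 1.40 km/s

r₁ = 3829 km = 3.829×10⁶ m.
r₂ = 12970 km = 1.297×10⁷ m.
Transfer ellipse a_t = (r₁ + r₂)/2 = 8.400×10⁶ m.
At r₁: circular v_c1 = √(μ/r₁) = 3345 m/s; transfer-periapsis v_p = √[μ(2/r₁ − 1/a_t)] = 4156 m/s.
Δv₁ = v_p − v_c1 = 811.5 m/s.
At r₂: circular v_c2 = √(μ/r₂) = 1817 m/s; transfer-apoapsis v_a = √[μ(2/r₂ − 1/a_t)] = 1227 m/s.
Δv₂ = v_c2 − v_a = 590.3 m/s.
Total Δv = Δv₁ + Δv₂ = 1402 m/s = 1.402 km/s.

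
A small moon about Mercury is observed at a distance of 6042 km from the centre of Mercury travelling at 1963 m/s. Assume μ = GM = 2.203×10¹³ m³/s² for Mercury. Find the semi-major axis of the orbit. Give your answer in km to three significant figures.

a ≈ 6410 km

r = 6.042×10⁶ m.
Vis-viva rearranged: 1/a = 2/r − v²/μ = 3.310×10⁻⁷ − 1.749×10⁻⁷ = 1.561×10⁻⁷ m⁻¹.
a = 6.406×10⁶ m = 6406.1 km.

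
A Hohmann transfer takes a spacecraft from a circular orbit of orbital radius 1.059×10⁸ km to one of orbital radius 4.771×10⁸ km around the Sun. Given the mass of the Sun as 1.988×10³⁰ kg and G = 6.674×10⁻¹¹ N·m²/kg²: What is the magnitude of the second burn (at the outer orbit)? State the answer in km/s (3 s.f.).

μ = GM = 6.674×10⁻¹¹ × 1.988×10³⁰ = 1.327×10²⁰ m³/s².
r₁ = 1.059×10⁸ km = 1.059×10¹¹ m.
r₂ = 4.771×10⁸ km = 4.771×10¹¹ m.
Transfer ellipse a_t = (r₁ + r₂)/2 = 2.915×10¹¹ m.
At r₁: circular v_c1 = √(μ/r₁) = 35400 m/s; transfer-perihelion v_p = √[μ(2/r₁ − 1/a_t)] = 45280 m/s.
At r₂: circular v_c2 = √(μ/r₂) = 16680 m/s; transfer-aphelion v_a = √[μ(2/r₂ − 1/a_t)] = 10050 m/s.
Δv₂ = v_c2 − v_a = 6625 m/s.
= 6.625 km/s.

Δv ≈ 6.62 km/s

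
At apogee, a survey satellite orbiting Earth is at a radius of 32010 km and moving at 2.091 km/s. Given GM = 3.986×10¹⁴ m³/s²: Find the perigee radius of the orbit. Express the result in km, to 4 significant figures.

r_a = 3.201×10⁷ m.
Specific energy ε = v²/2 − μ/r = -1.027×10⁷ J/kg, so a = −μ/(2ε) = 1.941×10⁷ m.
The apsides satisfy r_p + r_a = 2a, so the perigee radius is 2a − r_a = 6.816×10⁶ m = 6816.4 km.

perigee radius ≈ 6816 km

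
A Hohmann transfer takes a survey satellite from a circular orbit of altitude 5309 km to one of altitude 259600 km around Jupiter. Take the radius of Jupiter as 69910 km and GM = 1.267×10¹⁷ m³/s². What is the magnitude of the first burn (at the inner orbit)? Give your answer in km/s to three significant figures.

r₁ = 69910 + 5309 = 75219 km = 7.5219×10⁷ m.
r₂ = 69910 + 259600 = 329510 km = 3.2951×10⁸ m.
Transfer ellipse a_t = (r₁ + r₂)/2 = 2.024×10⁸ m.
At r₁: circular v_c1 = √(μ/r₁) = 41040 m/s; transfer-perijove v_p = √[μ(2/r₁ − 1/a_t)] = 52370 m/s.
Δv₁ = v_p − v_c1 = 11330 m/s.
= 11.33 km/s.

Δv ≈ 11.3 km/s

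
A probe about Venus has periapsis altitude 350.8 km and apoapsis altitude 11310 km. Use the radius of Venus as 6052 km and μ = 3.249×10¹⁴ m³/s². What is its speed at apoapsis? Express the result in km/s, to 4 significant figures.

r_p = 6052 + 350.8 = 6402.8 km = 6.4028×10⁶ m.
r_a = 6052 + 11310 = 17362 km = 1.7362×10⁷ m.
Semi-major axis a = (r_p + r_a)/2 = 11882 km = 1.188×10⁷ m.
Vis-viva: v² = μ(2/r − 1/a) = 3.249×10¹⁴ × (1.152×10⁻⁷ − 8.416×10⁻⁸) = 1.008×10⁷ m²/s².
v = 3175 m/s = 3.175 km/s.

v ≈ 3.175 km/s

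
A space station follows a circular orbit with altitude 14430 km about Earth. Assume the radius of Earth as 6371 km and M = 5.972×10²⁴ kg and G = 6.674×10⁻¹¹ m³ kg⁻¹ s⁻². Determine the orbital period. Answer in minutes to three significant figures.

μ = GM = 6.674×10⁻¹¹ × 5.972×10²⁴ = 3.986×10¹⁴ m³/s².
r = 6371 + 14430 = 20801 km = 2.0801×10⁷ m.
Kepler's third law: T = 2π√(r³/μ) = 2π√((2.080×10⁷)³ / 3.986×10¹⁴).
r³/μ = 2.258×10⁷ s², so T = 2π × 4.752×10³ = 2.986×10⁴ s.
Converting: 2.986×10⁴ s ÷ 60.00 = 497.6 minutes.

T ≈ 498 minutes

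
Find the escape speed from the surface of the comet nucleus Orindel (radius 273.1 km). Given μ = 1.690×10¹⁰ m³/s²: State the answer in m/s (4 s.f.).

r = R = 2.731×10⁵ m.
Escape speed v_esc = √(2μ/r) = √(2 × 1.690×10¹⁰ / 2.731×10⁵) = √(1.238×10⁵) = 351.8 m/s.

v_esc ≈ 351.8 m/s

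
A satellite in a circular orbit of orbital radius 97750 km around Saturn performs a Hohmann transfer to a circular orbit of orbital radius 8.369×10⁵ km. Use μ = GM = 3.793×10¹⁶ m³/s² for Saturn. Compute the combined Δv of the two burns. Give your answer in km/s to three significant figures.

r₁ = 97750 km = 9.775×10⁷ m.
r₂ = 8.369×10⁵ km = 8.369×10⁸ m.
Transfer ellipse a_t = (r₁ + r₂)/2 = 4.673×10⁸ m.
At r₁: circular v_c1 = √(μ/r₁) = 19700 m/s; transfer-perikrone v_p = √[μ(2/r₁ − 1/a_t)] = 26360 m/s.
Δv₁ = v_p − v_c1 = 6662 m/s.
At r₂: circular v_c2 = √(μ/r₂) = 6732 m/s; transfer-apokrone v_a = √[μ(2/r₂ − 1/a_t)] = 3079 m/s.
Δv₂ = v_c2 − v_a = 3653 m/s.
Total Δv = Δv₁ + Δv₂ = 10320 m/s = 10.32 km/s.

Δv_total ≈ 10.3 km/s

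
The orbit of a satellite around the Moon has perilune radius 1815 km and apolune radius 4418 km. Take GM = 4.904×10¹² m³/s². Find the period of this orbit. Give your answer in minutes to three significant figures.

Semi-major axis a = (r_p + r_a)/2 = (1815.0 + 4418.0)/2 = 3116.5 km = 3.116×10⁶ m.
By Kepler's third law T = 2π√(a³/μ) = 2π × 2.484×10³ = 1.561×10⁴ s.
= 260.2 minutes.

T ≈ 260 minutes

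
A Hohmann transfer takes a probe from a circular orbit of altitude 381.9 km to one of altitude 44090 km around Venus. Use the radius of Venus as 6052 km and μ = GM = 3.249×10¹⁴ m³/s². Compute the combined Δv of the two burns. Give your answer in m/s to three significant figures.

Δv_total ≈ 3690 m/s

r₁ = 6052 + 381.9 = 6433.9 km = 6.4339×10⁶ m.
r₂ = 6052 + 44090 = 50142 km = 5.0142×10⁷ m.
Transfer ellipse a_t = (r₁ + r₂)/2 = 2.829×10⁷ m.
At r₁: circular v_c1 = √(μ/r₁) = 7106 m/s; transfer-periapsis v_p = √[μ(2/r₁ − 1/a_t)] = 9461 m/s.
Δv₁ = v_p − v_c1 = 2355 m/s.
At r₂: circular v_c2 = √(μ/r₂) = 2546 m/s; transfer-apoapsis v_a = √[μ(2/r₂ − 1/a_t)] = 1214 m/s.
Δv₂ = v_c2 − v_a = 1332 m/s.
Total Δv = Δv₁ + Δv₂ = 3686 m/s.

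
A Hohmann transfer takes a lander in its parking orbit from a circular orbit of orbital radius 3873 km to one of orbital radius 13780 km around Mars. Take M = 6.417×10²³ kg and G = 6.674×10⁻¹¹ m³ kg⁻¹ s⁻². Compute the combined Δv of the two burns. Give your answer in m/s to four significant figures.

Δv_total ≈ 1425 m/s

μ = GM = 6.674×10⁻¹¹ × 6.417×10²³ = 4.283×10¹³ m³/s².
r₁ = 3873 km = 3.873×10⁶ m.
r₂ = 13780 km = 1.378×10⁷ m.
Transfer ellipse a_t = (r₁ + r₂)/2 = 8.826×10⁶ m.
At r₁: circular v_c1 = √(μ/r₁) = 3325 m/s; transfer-periapsis v_p = √[μ(2/r₁ − 1/a_t)] = 4155 m/s.
Δv₁ = v_p − v_c1 = 829.6 m/s.
At r₂: circular v_c2 = √(μ/r₂) = 1763 m/s; transfer-apoapsis v_a = √[μ(2/r₂ − 1/a_t)] = 1168 m/s.
Δv₂ = v_c2 − v_a = 595.1 m/s.
Total Δv = Δv₁ + Δv₂ = 1425 m/s.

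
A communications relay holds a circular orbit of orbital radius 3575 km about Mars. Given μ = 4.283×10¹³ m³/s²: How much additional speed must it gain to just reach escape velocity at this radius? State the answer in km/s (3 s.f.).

r = 3575 km = 3.575×10⁶ m.
Circular speed v_c = √(μ/r) = 3461 m/s.
Escape speed v_esc = √(2μ/r) = √2 × v_c = 4895 m/s.
Δv = v_esc − v_c = 1434 m/s = 1.434 km/s.

Δv ≈ 1.43 km/s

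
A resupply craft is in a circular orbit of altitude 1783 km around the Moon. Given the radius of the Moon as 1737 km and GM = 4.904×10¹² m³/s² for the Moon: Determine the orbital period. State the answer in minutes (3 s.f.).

r = 1737 + 1783 = 3520.0 km = 3.5200×10⁶ m.
Kepler's third law: T = 2π√(r³/μ) = 2π√((3.520×10⁶)³ / 4.904×10¹²).
r³/μ = 8.894×10⁶ s², so T = 2π × 2.982×10³ = 1.874×10⁴ s.
Converting: 1.874×10⁴ s ÷ 60.00 = 312.3 minutes.

T ≈ 312 minutes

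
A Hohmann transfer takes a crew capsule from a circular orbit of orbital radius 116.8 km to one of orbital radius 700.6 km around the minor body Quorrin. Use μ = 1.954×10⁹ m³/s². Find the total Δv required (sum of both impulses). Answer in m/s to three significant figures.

Δv_total ≈ 64.6 m/s

r₁ = 116.8 km = 1.168×10⁵ m.
r₂ = 700.6 km = 7.006×10⁵ m.
Transfer ellipse a_t = (r₁ + r₂)/2 = 4.087×10⁵ m.
At r₁: circular v_c1 = √(μ/r₁) = 129.3 m/s; transfer-periapsis v_p = √[μ(2/r₁ − 1/a_t)] = 169.3 m/s.
Δv₁ = v_p − v_c1 = 40.00 m/s.
At r₂: circular v_c2 = √(μ/r₂) = 52.81 m/s; transfer-apoapsis v_a = √[μ(2/r₂ − 1/a_t)] = 28.23 m/s.
Δv₂ = v_c2 − v_a = 24.58 m/s.
Total Δv = Δv₁ + Δv₂ = 64.58 m/s.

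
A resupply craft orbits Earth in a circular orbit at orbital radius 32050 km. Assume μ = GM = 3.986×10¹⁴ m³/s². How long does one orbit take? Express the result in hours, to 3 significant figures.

T ≈ 15.9 hours

r = 32050 km = 3.205×10⁷ m.
Kepler's third law: T = 2π√(r³/μ) = 2π√((3.205×10⁷)³ / 3.986×10¹⁴).
r³/μ = 8.259×10⁷ s², so T = 2π × 9.088×10³ = 5.710×10⁴ s.
Converting: 5.710×10⁴ s ÷ 3600 = 15.86 hours.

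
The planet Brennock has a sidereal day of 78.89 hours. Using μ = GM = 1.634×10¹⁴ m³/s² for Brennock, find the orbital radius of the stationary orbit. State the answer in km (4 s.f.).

T = 78.89 hours = 2.840×10⁵ s.
A synchronous orbit has period T, so by Kepler's third law a = (μT²/4π²)^(1/3).
μT²/4π² = 1.634×10¹⁴ × (2.840×10⁵)² / 39.48 = 3.338×10²³ m³.
a = 6.937×10⁷ m = 69371 km.

r_sync ≈ 69370 km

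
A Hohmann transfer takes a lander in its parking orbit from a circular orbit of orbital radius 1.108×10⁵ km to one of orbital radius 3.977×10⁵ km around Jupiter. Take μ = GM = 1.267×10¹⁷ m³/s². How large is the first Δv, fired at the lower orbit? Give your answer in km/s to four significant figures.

Δv ≈ 8.477 km/s

r₁ = 1.108×10⁵ km = 1.108×10⁸ m.
r₂ = 3.977×10⁵ km = 3.977×10⁸ m.
Transfer ellipse a_t = (r₁ + r₂)/2 = 2.542×10⁸ m.
At r₁: circular v_c1 = √(μ/r₁) = 33820 m/s; transfer-perijove v_p = √[μ(2/r₁ − 1/a_t)] = 42290 m/s.
Δv₁ = v_p − v_c1 = 8477 m/s.
= 8.477 km/s.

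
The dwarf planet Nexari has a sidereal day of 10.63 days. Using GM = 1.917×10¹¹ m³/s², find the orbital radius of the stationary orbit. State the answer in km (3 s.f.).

r_sync ≈ 16000 km

T = 10.63 days = 9.184×10⁵ s.
A synchronous orbit has period T, so by Kepler's third law a = (μT²/4π²)^(1/3).
μT²/4π² = 1.917×10¹¹ × (9.184×10⁵)² / 39.48 = 4.096×10²¹ m³.
a = 1.600×10⁷ m = 16000 km.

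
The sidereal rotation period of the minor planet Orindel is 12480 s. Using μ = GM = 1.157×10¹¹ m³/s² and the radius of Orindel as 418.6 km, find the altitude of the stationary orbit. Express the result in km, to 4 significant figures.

h_sync ≈ 351.4 km

A synchronous orbit has period T, so by Kepler's third law a = (μT²/4π²)^(1/3).
μT²/4π² = 1.157×10¹¹ × (1.248×10⁴)² / 39.48 = 4.565×10¹⁷ m³.
a = 7.700×10⁵ m = 769.96 km.
Altitude h = a − R = 769.96 − 418.6 = 351.36 km.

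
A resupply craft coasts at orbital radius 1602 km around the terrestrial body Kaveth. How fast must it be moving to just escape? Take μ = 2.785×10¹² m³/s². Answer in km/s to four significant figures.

v_esc ≈ 1.865 km/s

r = 1602 km = 1.602×10⁶ m.
Escape speed v_esc = √(2μ/r) = √(2 × 2.785×10¹² / 1.602×10⁶) = √(3.477×10⁶) = 1865 m/s.
= 1.865 km/s.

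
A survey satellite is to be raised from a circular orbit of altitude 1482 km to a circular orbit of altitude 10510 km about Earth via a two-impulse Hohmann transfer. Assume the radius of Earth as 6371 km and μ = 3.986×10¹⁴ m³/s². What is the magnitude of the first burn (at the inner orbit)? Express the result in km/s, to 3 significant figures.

Δv ≈ 1.20 km/s

r₁ = 6371 + 1482 = 7853.0 km = 7.8530×10⁶ m.
r₂ = 6371 + 10510 = 16881 km = 1.6881×10⁷ m.
Transfer ellipse a_t = (r₁ + r₂)/2 = 1.237×10⁷ m.
At r₁: circular v_c1 = √(μ/r₁) = 7124 m/s; transfer-perigee v_p = √[μ(2/r₁ − 1/a_t)] = 8324 m/s.
Δv₁ = v_p − v_c1 = 1199 m/s.
= 1.199 km/s.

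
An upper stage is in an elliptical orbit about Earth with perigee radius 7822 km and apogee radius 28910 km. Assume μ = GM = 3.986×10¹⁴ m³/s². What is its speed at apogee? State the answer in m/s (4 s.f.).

v ≈ 2423 m/s

Semi-major axis a = (r_p + r_a)/2 = 18366 km = 1.837×10⁷ m.
Vis-viva: v² = μ(2/r − 1/a) = 3.986×10¹⁴ × (6.918×10⁻⁸ − 5.445×10⁻⁸) = 5.872×10⁶ m²/s².
v = 2423 m/s.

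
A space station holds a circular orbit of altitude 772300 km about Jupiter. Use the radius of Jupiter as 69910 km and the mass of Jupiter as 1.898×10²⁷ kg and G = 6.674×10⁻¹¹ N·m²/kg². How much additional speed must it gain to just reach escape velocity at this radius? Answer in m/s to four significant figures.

μ = GM = 6.674×10⁻¹¹ × 1.898×10²⁷ = 1.267×10¹⁷ m³/s².
r = 69910 + 772300 = 842210 km = 8.4221×10⁸ m.
Circular speed v_c = √(μ/r) = 12260 m/s.
Escape speed v_esc = √(2μ/r) = √2 × v_c = 17340 m/s.
Δv = v_esc − v_c = 5080 m/s.

Δv ≈ 5080 m/s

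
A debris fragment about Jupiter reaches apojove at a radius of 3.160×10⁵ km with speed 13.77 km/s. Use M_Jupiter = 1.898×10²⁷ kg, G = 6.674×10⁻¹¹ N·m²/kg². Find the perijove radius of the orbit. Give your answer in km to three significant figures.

μ = GM = 6.674×10⁻¹¹ × 1.898×10²⁷ = 1.267×10¹⁷ m³/s².
r_a = 3.160×10⁸ m.
Specific energy ε = v²/2 − μ/r = -3.061×10⁸ J/kg, so a = −μ/(2ε) = 2.069×10⁸ m.
The apsides satisfy r_p + r_a = 2a, so the perijove radius is 2a − r_a = 9.789×10⁷ m = 97887 km.

perijove radius ≈ 97900 km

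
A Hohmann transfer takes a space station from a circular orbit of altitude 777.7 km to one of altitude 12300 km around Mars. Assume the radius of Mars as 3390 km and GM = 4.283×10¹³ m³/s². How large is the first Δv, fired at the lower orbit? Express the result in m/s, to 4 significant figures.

r₁ = 3390 + 777.7 = 4167.7 km = 4.1677×10⁶ m.
r₂ = 3390 + 12300 = 15690 km = 1.5690×10⁷ m.
Transfer ellipse a_t = (r₁ + r₂)/2 = 9.929×10⁶ m.
At r₁: circular v_c1 = √(μ/r₁) = 3206 m/s; transfer-periapsis v_p = √[μ(2/r₁ − 1/a_t)] = 4030 m/s.
Δv₁ = v_p − v_c1 = 824.1 m/s.

Δv ≈ 824.1 m/s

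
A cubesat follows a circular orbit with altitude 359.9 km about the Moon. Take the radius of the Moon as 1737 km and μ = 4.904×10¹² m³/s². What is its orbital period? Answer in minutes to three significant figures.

T ≈ 144 minutes

r = 1737 + 359.9 = 2096.9 km = 2.0969×10⁶ m.
Kepler's third law: T = 2π√(r³/μ) = 2π√((2.097×10⁶)³ / 4.904×10¹²).
r³/μ = 1.880×10⁶ s², so T = 2π × 1.371×10³ = 8.615×10³ s.
Converting: 8.615×10³ s ÷ 60.00 = 143.6 minutes.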